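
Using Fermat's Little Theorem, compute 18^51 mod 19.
By Fermat: 18^{18} ≡ 1 mod 19. 51 = 2×18 + 15. So 18^{51} ≡ 18^{15} ≡ 18 mod 19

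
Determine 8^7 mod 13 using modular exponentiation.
By repeated squaring mod 13: 8^{1}≡8, 8^{2}≡12, 8^{4}≡1. Then 8^{7} = 8^{4+2+1} ≡ 1 × 12 × 8 ≡ 5 mod 13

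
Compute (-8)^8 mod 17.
By repeated squaring (mod 17): (-8)^{1}≡9, (-8)^{2}≡13, (-8)^{4}≡16, (-8)^{8}≡1. So (-8)^{8} ≡ 1 (mod 17)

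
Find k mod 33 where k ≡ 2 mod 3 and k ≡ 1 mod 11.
M = 3 × 11 = 33. M₁ = 11, y₁ ≡ 2 mod 3. M₂ = 3, y₂ ≡ 4 mod 11. k = 2×11×2 + 1×3×4 ≡ 23 mod 33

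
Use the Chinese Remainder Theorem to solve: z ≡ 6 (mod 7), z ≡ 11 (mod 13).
M = 7 × 13 = 91. M₁ = 13, y₁ ≡ 6 (mod 7). M₂ = 7, y₂ ≡ 2 (mod 13). z = 6×13×6 + 11×7×2 ≡ 76 (mod 91)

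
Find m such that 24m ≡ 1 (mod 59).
Since 59 is prime, by Fermat 24^(-1) ≡ 24^{57} ≡ 32 (mod 59). Verify: 24 × 32 = 768 ≡ 1 (mod 59)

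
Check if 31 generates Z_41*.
31^{10} ≡ 1 mod 41 and 10 < 40, so ord_41(31) = 10 ≠ 40 and 31 is not a primitive root.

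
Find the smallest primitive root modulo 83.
g = 2. Powers: [2, 4, 8, 16, 32, 64, ...] generates all 82 non-zero residues.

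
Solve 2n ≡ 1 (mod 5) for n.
Since 5 is prime, by Fermat 2^(-1) ≡ 2^{3} ≡ 3 (mod 5). Verify: 2 × 3 = 6 ≡ 1 (mod 5)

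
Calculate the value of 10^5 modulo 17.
By repeated squaring (mod 17): 10^{1}≡10, 10^{2}≡15, 10^{4}≡4. Then 10^{5} = 10^{4+1} ≡ 4 × 10 ≡ 6 (mod 17)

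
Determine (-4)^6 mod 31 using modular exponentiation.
By repeated squaring mod 31: (-4)^{1}≡27, (-4)^{2}≡16, (-4)^{4}≡8. Then (-4)^{6} = (-4)^{4+2} ≡ 8 × 16 ≡ 4 mod 31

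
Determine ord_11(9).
Powers of 9 mod 11: 9^1≡9, 9^2≡4, 9^3≡3, 9^4≡5, 9^5≡1. Order = 5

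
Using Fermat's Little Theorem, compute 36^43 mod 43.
By Fermat: 36^{42} ≡ 1 mod 43. So 36^{43} = 36^{42} · 36^{1} ≡ 36^{1} ≡ 36 mod 43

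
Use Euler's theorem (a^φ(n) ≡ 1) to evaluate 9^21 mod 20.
By Euler: 9^{8} ≡ 1 mod 20 since gcd(9, 20) = 1. 21 = 2×8 + 5. So 9^{21} ≡ 9^{5} ≡ 9 mod 20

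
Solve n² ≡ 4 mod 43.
The square roots of 4 mod 43 are 41 and 2. Verify: 41² = 1681 ≡ 4 mod 43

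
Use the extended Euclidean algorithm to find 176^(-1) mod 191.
Extended GCD: 176(-51) + 191(47) = 1. So 176^(-1) ≡ -51 ≡ 140 (mod 191). Verify: 176 × 140 = 24640 ≡ 1 (mod 191)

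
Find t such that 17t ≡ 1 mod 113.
Since 113 is prime, by Fermat 17^(-1) ≡ 17^{111} ≡ 20 mod 113. Verify: 17 × 20 = 340 ≡ 1 mod 113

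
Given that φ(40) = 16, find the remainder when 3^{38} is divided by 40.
By Euler: 3^{16} ≡ 1 mod 40 since gcd(3, 40) = 1. 38 = 2×16 + 6. So 3^{38} ≡ 3^{6} ≡ 9 mod 40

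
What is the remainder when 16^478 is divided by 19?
Using Fermat: 16^{18} ≡ 1 (mod 19). 478 ≡ 10 (mod 18). So 16^{478} ≡ 16^{10} ≡ 16 (mod 19)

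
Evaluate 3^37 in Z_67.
By repeated squaring mod 67: 3^{1}≡3, 3^{2}≡9, 3^{4}≡14, 3^{8}≡62, 3^{16}≡25, 3^{32}≡22. Then 3^{37} = 3^{32+4+1} ≡ 22 × 14 × 3 ≡ 53 mod 67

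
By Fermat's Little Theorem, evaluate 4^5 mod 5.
By Fermat: 4^{4} ≡ 1 (mod 5). So 4^{5} = 4^{4} · 4^{1} ≡ 4^{1} ≡ 4 (mod 5)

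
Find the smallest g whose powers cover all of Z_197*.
g = 2. Powers: [2, 4, 8, 16, 32, 64, ...] generates all 196 non-zero residues.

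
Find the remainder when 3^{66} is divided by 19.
By Fermat: 3^{18} ≡ 1 mod 19. 66 = 3×18 + 12. So 3^{66} ≡ 3^{12} ≡ 11 mod 19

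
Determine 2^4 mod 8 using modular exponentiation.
2^{4} = 16 ≡ 0 mod 8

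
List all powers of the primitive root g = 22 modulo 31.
22^1, 22^2, ..., 22^{30} mod 31: [22, 19, 15, 20, 6, 8, 21, 28, 27, 5, 17, 2, 13, 7, 30, 9, 12, 16, 11, 25, 23, 10, 3, 4, 26, 14, 29, 18, 24, 1]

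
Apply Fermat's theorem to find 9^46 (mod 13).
By Fermat: 9^{12} ≡ 1 (mod 13). 46 = 3×12 + 10. So 9^{46} ≡ 9^{10} ≡ 9 (mod 13)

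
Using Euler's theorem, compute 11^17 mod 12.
By Euler: 11^{4} ≡ 1 (mod 12) since gcd(11, 12) = 1. 17 = 4×4 + 1. So 11^{17} ≡ 11^{1} ≡ 11 (mod 12)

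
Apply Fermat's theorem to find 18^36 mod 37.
By Fermat's Little Theorem, 18^{36} ≡ 1 mod 37 since 37 is prime and gcd(18, 37) = 1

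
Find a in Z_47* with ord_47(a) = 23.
2 has order 23 mod 47 since 2^{23} ≡ 1 mod 47 and no smaller power works.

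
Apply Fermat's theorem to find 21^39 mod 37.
By Fermat: 21^{36} ≡ 1 mod 37. So 21^{39} = 21^{36} · 21^{3} ≡ 21^{3} ≡ 11 mod 37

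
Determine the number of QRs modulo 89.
The squaring map on Z_89* is 2-to-1, so there are (88)/2 = 44 QRs.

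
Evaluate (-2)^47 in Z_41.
Using Fermat: (-2)^{40} ≡ 1 mod 41. 47 ≡ 7 mod 40. So (-2)^{47} ≡ (-2)^{7} ≡ 36 mod 41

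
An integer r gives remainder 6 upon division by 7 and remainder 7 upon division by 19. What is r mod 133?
M = 7 × 19 = 133. M₁ = 19, y₁ ≡ 3 mod 7. M₂ = 7, y₂ ≡ 11 mod 19. r = 6×19×3 + 7×7×11 ≡ 83 mod 133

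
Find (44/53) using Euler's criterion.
(44/53) = 44^{26} mod 53 = 1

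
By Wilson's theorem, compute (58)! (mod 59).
By Wilson's theorem, (58)! ≡ -1 ≡ 58 (mod 59)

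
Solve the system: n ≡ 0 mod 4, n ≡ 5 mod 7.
M = 4 × 7 = 28. M₁ = 7, y₁ ≡ 3 mod 4. M₂ = 4, y₂ ≡ 2 mod 7. n = 0×7×3 + 5×4×2 ≡ 12 mod 28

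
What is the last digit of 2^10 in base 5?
Using Fermat: 2^{4} ≡ 1 (mod 5). 10 ≡ 2 (mod 4). So 2^{10} ≡ 2^{2} ≡ 4 (mod 5)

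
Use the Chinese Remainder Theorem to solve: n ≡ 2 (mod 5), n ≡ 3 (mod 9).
M = 5 × 9 = 45. M₁ = 9, y₁ ≡ 4 (mod 5). M₂ = 5, y₂ ≡ 2 (mod 9). n = 2×9×4 + 3×5×2 ≡ 12 (mod 45)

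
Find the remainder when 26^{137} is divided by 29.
By Fermat: 26^{28} ≡ 1 mod 29. 137 = 4×28 + 25. So 26^{137} ≡ 26^{25} ≡ 15 mod 29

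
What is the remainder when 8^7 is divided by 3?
Using Fermat: 8^{2} ≡ 1 (mod 3). 7 ≡ 1 (mod 2). So 8^{7} ≡ 8^{1} ≡ 2 (mod 3)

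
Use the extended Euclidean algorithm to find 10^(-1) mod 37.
Extended GCD: 10(-11) + 37(3) = 1. So 10^(-1) ≡ -11 ≡ 26 mod 37. Verify: 10 × 26 = 260 ≡ 1 mod 37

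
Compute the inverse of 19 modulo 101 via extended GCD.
Extended GCD: 19(16) + 101(-3) = 1. So 19^(-1) ≡ 16 mod 101. Verify: 19 × 16 = 304 ≡ 1 mod 101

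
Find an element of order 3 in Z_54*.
19 has order 3 mod 54 since 19^{3} ≡ 1 (mod 54) and no smaller power works.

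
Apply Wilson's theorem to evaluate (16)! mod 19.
(18)! = (16)! × (17) × (18) ≡ -1 (mod 19). So (16)! ≡ -1 × [(18)(17)]^(-1) ≡ 9 (mod 19)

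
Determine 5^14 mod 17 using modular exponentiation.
By repeated squaring (mod 17): 5^{1}≡5, 5^{2}≡8, 5^{4}≡13, 5^{8}≡16. Then 5^{14} = 5^{8+4+2} ≡ 16 × 13 × 8 ≡ 15 (mod 17)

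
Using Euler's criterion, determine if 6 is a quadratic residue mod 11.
By Euler's criterion: 6^{5} ≡ 10 mod 11. Since this equals -1 (≡ 10), 6 is not a QR.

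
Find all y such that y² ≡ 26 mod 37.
The square roots of 26 mod 37 are 10 and 27. Verify: 10² = 100 ≡ 26 mod 37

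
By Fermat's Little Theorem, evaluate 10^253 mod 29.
By Fermat: 10^{28} ≡ 1 (mod 29). 253 ≡ 1 (mod 28). So 10^{253} ≡ 10^{1} ≡ 10 (mod 29)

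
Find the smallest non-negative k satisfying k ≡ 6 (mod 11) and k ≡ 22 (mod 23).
M = 11 × 23 = 253. M₁ = 23, y₁ ≡ 1 (mod 11). M₂ = 11, y₂ ≡ 21 (mod 23). k = 6×23×1 + 22×11×21 ≡ 160 (mod 253)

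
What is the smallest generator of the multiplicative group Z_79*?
g = 3. Powers: [3, 9, 27, 2, 6, 18, 54, 4, ...] generates all 78 non-zero residues.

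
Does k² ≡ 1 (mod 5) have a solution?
By Euler's criterion: 1^{2} ≡ 1 (mod 5). Since this equals 1, 1 is a QR.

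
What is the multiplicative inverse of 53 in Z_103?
Since 103 is prime, by Fermat 53^(-1) ≡ 53^{101} ≡ 35 (mod 103). Verify: 53 × 35 = 1855 ≡ 1 (mod 103)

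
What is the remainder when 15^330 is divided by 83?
Using Fermat: 15^{82} ≡ 1 (mod 83). 330 ≡ 2 (mod 82). So 15^{330} ≡ 15^{2} ≡ 59 (mod 83)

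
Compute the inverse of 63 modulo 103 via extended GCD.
Extended GCD: 63(18) + 103(-11) = 1. So 63^(-1) ≡ 18 mod 103. Verify: 63 × 18 = 1134 ≡ 1 mod 103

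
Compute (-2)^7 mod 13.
By repeated squaring mod 13: (-2)^{1}≡11, (-2)^{2}≡4, (-2)^{4}≡3. Then (-2)^{7} = (-2)^{4+2+1} ≡ 3 × 4 × 11 ≡ 2 mod 13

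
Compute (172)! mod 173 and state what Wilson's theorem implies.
(172)! mod 173 = 172. Since this equals -1 mod 173, Wilson confirms 173 is prime.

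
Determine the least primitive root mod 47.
g = 5. Powers: [5, 25, 31, 14, 23, 21, 11, ...] generates all 46 non-zero residues.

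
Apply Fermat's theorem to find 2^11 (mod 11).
By Fermat: 2^{10} ≡ 1 (mod 11). So 2^{11} = 2^{10} · 2^{1} ≡ 2^{1} ≡ 2 (mod 11)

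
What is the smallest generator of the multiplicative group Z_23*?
g = 5. Powers: [5, 2, 10, 4, 20, 8, 17, 16, ...] generates all 22 non-zero residues.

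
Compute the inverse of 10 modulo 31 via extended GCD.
Extended GCD: 10(-3) + 31(1) = 1. So 10^(-1) ≡ -3 ≡ 28 (mod 31). Verify: 10 × 28 = 280 ≡ 1 (mod 31)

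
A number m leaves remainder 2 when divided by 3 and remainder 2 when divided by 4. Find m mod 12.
M = 3 × 4 = 12. M₁ = 4, y₁ ≡ 1 mod 3. M₂ = 3, y₂ ≡ 3 mod 4. m = 2×4×1 + 2×3×3 ≡ 2 mod 12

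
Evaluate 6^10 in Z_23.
By repeated squaring mod 23: 6^{1}≡6, 6^{2}≡13, 6^{4}≡8, 6^{8}≡18. Then 6^{10} = 6^{8+2} ≡ 18 × 13 ≡ 4 mod 23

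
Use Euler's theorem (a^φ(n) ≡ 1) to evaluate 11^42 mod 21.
By Euler: 11^{12} ≡ 1 mod 21 since gcd(11, 21) = 1. 42 = 3×12 + 6. So 11^{42} ≡ 11^{6} ≡ 1 mod 21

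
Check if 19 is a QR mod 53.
By Euler's criterion: 19^{26} ≡ 52 mod 53. Since this equals -1 (≡ 52), 19 is not a QR.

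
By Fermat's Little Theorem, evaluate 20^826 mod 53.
By Fermat: 20^{52} ≡ 1 (mod 53). 826 ≡ 46 (mod 52). So 20^{826} ≡ 20^{46} ≡ 6 (mod 53)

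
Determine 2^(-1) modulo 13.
Since 13 is prime, by Fermat 2^(-1) ≡ 2^{11} ≡ 7 (mod 13). Verify: 2 × 7 = 14 ≡ 1 (mod 13)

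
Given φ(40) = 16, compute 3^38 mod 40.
By Euler: 3^{16} ≡ 1 mod 40 since gcd(3, 40) = 1. 38 = 2×16 + 6. So 3^{38} ≡ 3^{6} ≡ 9 mod 40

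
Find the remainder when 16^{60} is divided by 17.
By Fermat: 16^{16} ≡ 1 (mod 17). 60 = 3×16 + 12. So 16^{60} ≡ 16^{12} ≡ 1 (mod 17)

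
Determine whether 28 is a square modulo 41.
By Euler's criterion: 28^{20} ≡ 40 mod 41. Since this equals -1 (≡ 40), 28 is not a QR.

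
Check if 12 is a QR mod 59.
By Euler's criterion: 12^{29} ≡ 1 mod 59. Since this equals 1, 12 is a QR.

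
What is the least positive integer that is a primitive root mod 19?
g = 2. For each prime q|18: 2^{9}≡18, 2^{6}≡7, none ≡ 1, so ord_19(2) = 18 and 2 is a primitive root.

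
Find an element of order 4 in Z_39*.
5 has order 4 mod 39 since 5^{4} ≡ 1 mod 39 and no smaller power works.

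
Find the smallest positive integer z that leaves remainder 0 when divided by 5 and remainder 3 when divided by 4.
M = 5 × 4 = 20. M₁ = 4, y₁ ≡ 4 (mod 5). M₂ = 5, y₂ ≡ 1 (mod 4). z = 0×4×4 + 3×5×1 ≡ 15 (mod 20)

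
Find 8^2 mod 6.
8^{2} = 64 ≡ 4 mod 6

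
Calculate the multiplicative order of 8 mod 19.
Powers of 8 mod 19: 8^1≡8, 8^2≡7, 8^3≡18, 8^4≡11, 8^5≡12, 8^6≡1. Order = 6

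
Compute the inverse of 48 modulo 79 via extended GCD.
Extended GCD: 48(28) + 79(-17) = 1. So 48^(-1) ≡ 28 (mod 79). Verify: 48 × 28 = 1344 ≡ 1 (mod 79)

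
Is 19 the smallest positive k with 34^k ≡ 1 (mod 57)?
Powers of 34 mod 57: 34^1≡34, 34^2≡16, 34^3≡31, 34^4≡28, 34^5≡40, 34^6≡49, 34^7≡13, 34^8≡43, 34^9≡37, 34^10≡4, 34^11≡22, 34^12≡7, 34^13≡10, 34^14≡55, 34^15≡46, 34^16≡25, 34^17≡52, 34^18≡1. Already 34^18≡1, so the order is 18 < 19. No, the actual order is 18.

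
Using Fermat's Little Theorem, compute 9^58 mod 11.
By Fermat: 9^{10} ≡ 1 mod 11. 58 = 5×10 + 8. So 9^{58} ≡ 9^{8} ≡ 3 mod 11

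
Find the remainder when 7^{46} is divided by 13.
By Fermat: 7^{12} ≡ 1 mod 13. 46 = 3×12 + 10. So 7^{46} ≡ 7^{10} ≡ 4 mod 13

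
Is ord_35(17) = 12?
Powers of 17 mod 35: 17^1≡17, 17^2≡9, 17^3≡13, 17^4≡11, 17^5≡12, 17^6≡29, 17^7≡3, 17^8≡16, 17^9≡27, 17^10≡4, 17^11≡33, 17^12≡1. First k with 17^k≡1 is k=12. Yes, ord_35(17) = 12.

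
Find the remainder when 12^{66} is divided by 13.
By Fermat: 12^{12} ≡ 1 (mod 13). 66 = 5×12 + 6. So 12^{66} ≡ 12^{6} ≡ 1 (mod 13)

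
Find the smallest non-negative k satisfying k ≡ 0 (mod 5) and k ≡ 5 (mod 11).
M = 5 × 11 = 55. M₁ = 11, y₁ ≡ 1 (mod 5). M₂ = 5, y₂ ≡ 9 (mod 11). k = 0×11×1 + 5×5×9 ≡ 5 (mod 55)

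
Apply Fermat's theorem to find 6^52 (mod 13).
By Fermat: 6^{12} ≡ 1 (mod 13). 52 = 4×12 + 4. So 6^{52} ≡ 6^{4} ≡ 9 (mod 13)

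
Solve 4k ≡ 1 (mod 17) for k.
Since 17 is prime, by Fermat 4^(-1) ≡ 4^{15} ≡ 13 (mod 17). Verify: 4 × 13 = 52 ≡ 1 (mod 17)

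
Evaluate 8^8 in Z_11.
By repeated squaring (mod 11): 8^{1}≡8, 8^{2}≡9, 8^{4}≡4, 8^{8}≡5. So 8^{8} ≡ 5 (mod 11)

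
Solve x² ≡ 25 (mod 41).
The square roots of 25 mod 41 are 36 and 5. Verify: 36² = 1296 ≡ 25 (mod 41)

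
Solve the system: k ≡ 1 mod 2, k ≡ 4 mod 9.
M = 2 × 9 = 18. M₁ = 9, y₁ ≡ 1 mod 2. M₂ = 2, y₂ ≡ 5 mod 9. k = 1×9×1 + 4×2×5 ≡ 13 mod 18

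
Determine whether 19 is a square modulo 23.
By Euler's criterion: 19^{11} ≡ 22 (mod 23). Since this equals -1 (≡ 22), 19 is not a QR.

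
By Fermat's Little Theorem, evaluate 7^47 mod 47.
By Fermat: 7^{46} ≡ 1 mod 47. So 7^{47} = 7^{46} · 7^{1} ≡ 7^{1} ≡ 7 mod 47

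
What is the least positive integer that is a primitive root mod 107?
g = 2. For each prime q|106: 2^{53}≡106, 2^{2}≡4, none ≡ 1, so ord_107(2) = 106 and 2 is a primitive root.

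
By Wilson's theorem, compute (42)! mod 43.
By Wilson's theorem, (42)! ≡ -1 ≡ 42 mod 43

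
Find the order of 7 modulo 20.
Powers of 7 mod 20: 7^1≡7, 7^2≡9, 7^3≡3, 7^4≡1. So the order of 7 is 4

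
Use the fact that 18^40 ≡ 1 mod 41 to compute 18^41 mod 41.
By Fermat: 18^{40} ≡ 1 mod 41. So 18^{41} = 18^{40} · 18^{1} ≡ 18^{1} ≡ 18 mod 41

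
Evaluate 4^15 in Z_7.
Using Fermat: 4^{6} ≡ 1 (mod 7). 15 ≡ 3 (mod 6). So 4^{15} ≡ 4^{3} ≡ 1 (mod 7)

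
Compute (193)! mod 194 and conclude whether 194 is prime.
(193)! mod 194 = 0. Since 0 ≢ -1 (mod 194), 194 is not prime.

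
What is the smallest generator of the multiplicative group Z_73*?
g = 5. For each prime q|72: 5^{36}≡72, 5^{24}≡8, none ≡ 1, so ord_73(5) = 72 and 5 is a primitive root.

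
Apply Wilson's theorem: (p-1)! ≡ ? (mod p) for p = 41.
By Wilson's theorem, (40)! ≡ -1 ≡ 40 (mod 41)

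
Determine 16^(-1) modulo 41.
Since 41 is prime, by Fermat 16^(-1) ≡ 16^{39} ≡ 18 mod 41. Verify: 16 × 18 = 288 ≡ 1 mod 41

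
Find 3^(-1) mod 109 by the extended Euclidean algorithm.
Extended GCD: 3(-36) + 109(1) = 1. So 3^(-1) ≡ -36 ≡ 73 mod 109. Verify: 3 × 73 = 219 ≡ 1 mod 109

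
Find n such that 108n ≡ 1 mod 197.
Since 197 is prime, by Fermat 108^(-1) ≡ 108^{195} ≡ 166 mod 197. Verify: 108 × 166 = 17928 ≡ 1 mod 197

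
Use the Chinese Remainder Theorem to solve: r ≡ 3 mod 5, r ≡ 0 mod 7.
M = 5 × 7 = 35. M₁ = 7, y₁ ≡ 3 mod 5. M₂ = 5, y₂ ≡ 3 mod 7. r = 3×7×3 + 0×5×3 ≡ 28 mod 35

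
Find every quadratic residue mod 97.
QRs mod 97: {1, 2, 3, 4, 6, 8, 9, 11, 12, 16, 18, 22, 24, 25, 27, 31, 32, 33, 35, 36, 43, 44, 47, 48, 49, 50, 53, 54, 61, 62, 64, 65, 66, 70, 72, 73, 75, 79, 81, 85, 86, 88, 89, 91, 93, 94, 95, 96}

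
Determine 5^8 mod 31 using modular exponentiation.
By repeated squaring (mod 31): 5^{1}≡5, 5^{2}≡25, 5^{4}≡5, 5^{8}≡25. So 5^{8} ≡ 25 (mod 31)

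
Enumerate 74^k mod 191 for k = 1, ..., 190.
74^1, 74^2, ..., 74^{190} mod 191: [74, 128, 113, 149, 139, 163, 29, 45, 83, 30, 119, 20, 143, 77, 159, 115, 106, 13, 7, 136, 132, 27, 88, 18, 186, 12, 124, 8, 19, 69, 140, 46, 157, 158, 41, 169, 91, 49, 188, 160, 189, 43, 126, 156, 84, 104, 56, 133, 101, 25, 131, 144, 151, 96, 37, 64, 152, 170, 165, 177, 110, 118, 137, 15, 155, 10, 167, 134, 175, 153, 53, 102, 99, 68, 66, 109, 44, 9, 93, 6, 62, 4, 105, 130, 70, 23, 174, 79, 116, 180, 141, 120, 94, 80, 190, 117, 63, 78, 42, 52, 28, 162, 146, 108, 161, 72, 171, 48, 114, 32, 76, 85, 178, 184, 55, 59, 164, 103, 173, 5, 179, 67, 183, 172, 122, 51, 145, 34, 33, 150, 22, 100, 142, 3, 31, 2, 148, 65, 35, 107, 87, 135, 58, 90, 166, 60, 47, 40, 95, 154, 127, 39, 21, 26, 14, 81, 73, 54, 176, 36, 181, 24, 57, 16, 38, 138, 89, 92, 123, 125, 82, 147, 182, 98, 185, 129, 187, 86, 61, 121, 168, 17, 112, 75, 11, 50, 71, 97, 111, 1]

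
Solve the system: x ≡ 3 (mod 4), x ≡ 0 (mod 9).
M = 4 × 9 = 36. M₁ = 9, y₁ ≡ 1 (mod 4). M₂ = 4, y₂ ≡ 7 (mod 9). x = 3×9×1 + 0×4×7 ≡ 27 (mod 36)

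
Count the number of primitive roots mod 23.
There are φ(23-1) = φ(22) = 10 primitive roots modulo 23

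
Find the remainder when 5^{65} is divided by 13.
By Fermat: 5^{12} ≡ 1 mod 13. 65 = 5×12 + 5. So 5^{65} ≡ 5^{5} ≡ 5 mod 13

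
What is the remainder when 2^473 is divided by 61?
Using Fermat: 2^{60} ≡ 1 mod 61. 473 ≡ 53 mod 60. So 2^{473} ≡ 2^{53} ≡ 51 mod 61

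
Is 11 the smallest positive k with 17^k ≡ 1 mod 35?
Powers of 17 mod 35: 17^1≡17, 17^2≡9, 17^3≡13, 17^4≡11, 17^5≡12, 17^6≡29, 17^7≡3, 17^8≡16, 17^9≡27, 17^10≡4, 17^11≡33, 17^12≡1. 17^11≡33≢1, so ord ≠ 11. No, the actual order is 12.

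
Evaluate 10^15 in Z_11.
Using Fermat: 10^{10} ≡ 1 mod 11. 15 ≡ 5 mod 10. So 10^{15} ≡ 10^{5} ≡ 10 mod 11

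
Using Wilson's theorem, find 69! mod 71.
(70)! = (69)! × (70) ≡ -1 mod 71. So (69)! ≡ -1 × (70)^(-1) ≡ (-1)×(-1) = 1 mod 71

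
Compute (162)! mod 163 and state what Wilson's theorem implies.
(162)! mod 163 = 162. Since this equals -1 mod 163, Wilson confirms 163 is prime.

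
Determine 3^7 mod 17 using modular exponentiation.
By repeated squaring mod 17: 3^{1}≡3, 3^{2}≡9, 3^{4}≡13. Then 3^{7} = 3^{4+2+1} ≡ 13 × 9 × 3 ≡ 11 mod 17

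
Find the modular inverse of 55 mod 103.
Since 103 is prime, by Fermat 55^(-1) ≡ 55^{101} ≡ 15 (mod 103). Verify: 55 × 15 = 825 ≡ 1 (mod 103)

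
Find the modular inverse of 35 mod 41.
Since 41 is prime, by Fermat 35^(-1) ≡ 35^{39} ≡ 34 (mod 41). Verify: 35 × 34 = 1190 ≡ 1 (mod 41)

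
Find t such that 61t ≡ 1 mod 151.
Since 151 is prime, by Fermat 61^(-1) ≡ 61^{149} ≡ 52 mod 151. Verify: 61 × 52 = 3172 ≡ 1 mod 151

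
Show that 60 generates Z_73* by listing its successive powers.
60^1, 60^2, ..., 60^{72} mod 73: [60, 23, 66, 18, 58, 49, 20, 32, 22, 6, 68, 65, 31, 35, 56, 2, 47, 46, 59, 36, 43, 25, 40, 64, 44, 12, 63, 57, 62, 70, 39, 4, 21, 19, 45, 72, 13, 50, 7, 55, 15, 24, 53, 41, 51, 67, 5, 8, 42, 38, 17, 71, 26, 27, 14, 37, 30, 48, 33, 9, 29, 61, 10, 16, 11, 3, 34, 69, 52, 54, 28, 1]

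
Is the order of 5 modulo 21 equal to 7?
Powers of 5 mod 21: 5^1≡5, 5^2≡4, 5^3≡20, 5^4≡16, 5^5≡17, 5^6≡1. Already 5^6≡1, so the order is 6 < 7. No, the actual order is 6.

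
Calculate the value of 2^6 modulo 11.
By repeated squaring (mod 11): 2^{1}≡2, 2^{2}≡4, 2^{4}≡5. Then 2^{6} = 2^{4+2} ≡ 5 × 4 ≡ 9 (mod 11)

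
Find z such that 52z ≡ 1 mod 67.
Since 67 is prime, by Fermat 52^(-1) ≡ 52^{65} ≡ 58 mod 67. Verify: 52 × 58 = 3016 ≡ 1 mod 67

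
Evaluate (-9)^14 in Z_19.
By repeated squaring mod 19: (-9)^{1}≡10, (-9)^{2}≡5, (-9)^{4}≡6, (-9)^{8}≡17. Then (-9)^{14} = (-9)^{8+4+2} ≡ 17 × 6 × 5 ≡ 16 mod 19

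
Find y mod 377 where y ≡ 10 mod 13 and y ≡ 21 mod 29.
M = 13 × 29 = 377. M₁ = 29, y₁ ≡ 9 mod 13. M₂ = 13, y₂ ≡ 9 mod 29. y = 10×29×9 + 21×13×9 ≡ 166 mod 377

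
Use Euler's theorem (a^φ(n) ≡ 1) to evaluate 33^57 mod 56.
By Euler: 33^{24} ≡ 1 (mod 56) since gcd(33, 56) = 1. 57 = 2×24 + 9. So 33^{57} ≡ 33^{9} ≡ 41 (mod 56)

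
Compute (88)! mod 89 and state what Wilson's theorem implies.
(88)! mod 89 = 88. Since this equals -1 (mod 89), Wilson confirms 89 is prime.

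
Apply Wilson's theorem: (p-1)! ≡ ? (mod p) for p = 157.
By Wilson's theorem, (156)! ≡ -1 ≡ 156 mod 157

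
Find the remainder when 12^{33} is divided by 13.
By Fermat: 12^{12} ≡ 1 (mod 13). 33 = 2×12 + 9. So 12^{33} ≡ 12^{9} ≡ 12 (mod 13)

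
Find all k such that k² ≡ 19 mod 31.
The square roots of 19 mod 31 are 9 and 22. Verify: 9² = 81 ≡ 19 mod 31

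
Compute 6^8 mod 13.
By repeated squaring (mod 13): 6^{1}≡6, 6^{2}≡10, 6^{4}≡9, 6^{8}≡3. So 6^{8} ≡ 3 (mod 13)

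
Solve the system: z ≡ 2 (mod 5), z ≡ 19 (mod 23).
M = 5 × 23 = 115. M₁ = 23, y₁ ≡ 2 (mod 5). M₂ = 5, y₂ ≡ 14 (mod 23). z = 2×23×2 + 19×5×14 ≡ 42 (mod 115)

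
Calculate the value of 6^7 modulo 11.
By repeated squaring mod 11: 6^{1}≡6, 6^{2}≡3, 6^{4}≡9. Then 6^{7} = 6^{4+2+1} ≡ 9 × 3 × 6 ≡ 8 mod 11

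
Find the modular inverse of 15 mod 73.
Since 73 is prime, by Fermat 15^(-1) ≡ 15^{71} ≡ 39 (mod 73). Verify: 15 × 39 = 585 ≡ 1 (mod 73)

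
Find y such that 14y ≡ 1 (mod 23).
Since 23 is prime, by Fermat 14^(-1) ≡ 14^{21} ≡ 5 (mod 23). Verify: 14 × 5 = 70 ≡ 1 (mod 23)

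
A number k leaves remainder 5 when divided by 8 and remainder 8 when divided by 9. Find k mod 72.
M = 8 × 9 = 72. M₁ = 9, y₁ ≡ 1 mod 8. M₂ = 8, y₂ ≡ 8 mod 9. k = 5×9×1 + 8×8×8 ≡ 53 mod 72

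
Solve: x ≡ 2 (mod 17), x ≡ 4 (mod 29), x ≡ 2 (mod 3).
M = 17 × 29 × 3 = 1479. M₁ = 87, y₁ ≡ 9 (mod 17). M₂ = 51, y₂ ≡ 4 (mod 29). M₃ = 493, y₃ ≡ 1 (mod 3). x = 2×87×9 + 4×51×4 + 2×493×1 ≡ 410 (mod 1479)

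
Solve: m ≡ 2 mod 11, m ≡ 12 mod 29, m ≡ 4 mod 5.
M = 11 × 29 × 5 = 1595. M₁ = 145, y₁ ≡ 6 mod 11. M₂ = 55, y₂ ≡ 19 mod 29. M₃ = 319, y₃ ≡ 4 mod 5. m = 2×145×6 + 12×55×19 + 4×319×4 ≡ 244 mod 1595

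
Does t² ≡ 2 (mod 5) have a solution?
By Euler's criterion: 2^{2} ≡ 4 (mod 5). Since this equals -1 (≡ 4), 2 is not a QR.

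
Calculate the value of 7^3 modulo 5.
7^{3} = 343 ≡ 3 (mod 5)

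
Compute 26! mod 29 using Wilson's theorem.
(28)! = (26)! × (27) × (28) ≡ -1 mod 29. So (26)! ≡ -1 × [(28)(27)]^(-1) ≡ 14 mod 29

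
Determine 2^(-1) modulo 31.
Since 31 is prime, by Fermat 2^(-1) ≡ 2^{29} ≡ 16 (mod 31). Verify: 2 × 16 = 32 ≡ 1 (mod 31)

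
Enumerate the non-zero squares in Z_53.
Squares in Z_53*: {1, 4, 6, 7, 9, 10, 11, 13, 15, 16, 17, 24, 25, 28, 29, 36, 37, 38, 40, 42, 43, 44, 46, 47, 49, 52}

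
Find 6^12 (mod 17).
By repeated squaring (mod 17): 6^{1}≡6, 6^{2}≡2, 6^{4}≡4, 6^{8}≡16. Then 6^{12} = 6^{8+4} ≡ 16 × 4 ≡ 13 (mod 17)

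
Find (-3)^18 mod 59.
By repeated squaring mod 59: (-3)^{1}≡56, (-3)^{2}≡9, (-3)^{4}≡22, (-3)^{8}≡12, (-3)^{16}≡26. Then (-3)^{18} = (-3)^{16+2} ≡ 26 × 9 ≡ 57 mod 59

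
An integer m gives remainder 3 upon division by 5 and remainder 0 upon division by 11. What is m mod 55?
M = 5 × 11 = 55. M₁ = 11, y₁ ≡ 1 mod 5. M₂ = 5, y₂ ≡ 9 mod 11. m = 3×11×1 + 0×5×9 ≡ 33 mod 55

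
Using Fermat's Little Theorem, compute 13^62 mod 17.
By Fermat: 13^{16} ≡ 1 mod 17. 62 = 3×16 + 14. So 13^{62} ≡ 13^{14} ≡ 16 mod 17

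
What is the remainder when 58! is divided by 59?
By Wilson's theorem, (58)! ≡ -1 ≡ 58 mod 59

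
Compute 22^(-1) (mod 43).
Since 43 is prime, by Fermat 22^(-1) ≡ 22^{41} ≡ 2 (mod 43). Verify: 22 × 2 = 44 ≡ 1 (mod 43)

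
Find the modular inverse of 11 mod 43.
Since 43 is prime, by Fermat 11^(-1) ≡ 11^{41} ≡ 4 (mod 43). Verify: 11 × 4 = 44 ≡ 1 (mod 43)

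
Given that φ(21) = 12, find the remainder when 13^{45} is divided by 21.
By Euler: 13^{12} ≡ 1 mod 21 since gcd(13, 21) = 1. 45 = 3×12 + 9. So 13^{45} ≡ 13^{9} ≡ 13 mod 21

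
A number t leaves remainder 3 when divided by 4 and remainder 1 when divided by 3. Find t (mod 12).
M = 4 × 3 = 12. M₁ = 3, y₁ ≡ 3 (mod 4). M₂ = 4, y₂ ≡ 1 (mod 3). t = 3×3×3 + 1×4×1 ≡ 7 (mod 12)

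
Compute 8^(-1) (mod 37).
Since 37 is prime, by Fermat 8^(-1) ≡ 8^{35} ≡ 14 (mod 37). Verify: 8 × 14 = 112 ≡ 1 (mod 37)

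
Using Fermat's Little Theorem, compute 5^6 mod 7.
By Fermat's Little Theorem, 5^{6} ≡ 1 mod 7 since 7 is prime and gcd(5, 7) = 1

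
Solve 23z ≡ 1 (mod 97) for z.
Since 97 is prime, by Fermat 23^(-1) ≡ 23^{95} ≡ 38 (mod 97). Verify: 23 × 38 = 874 ≡ 1 (mod 97)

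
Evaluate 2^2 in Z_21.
2^{2} = 4 ≡ 4 mod 21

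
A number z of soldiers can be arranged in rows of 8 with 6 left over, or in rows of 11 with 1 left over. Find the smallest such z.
M = 8 × 11 = 88. M₁ = 11, y₁ ≡ 3 (mod 8). M₂ = 8, y₂ ≡ 7 (mod 11). z = 6×11×3 + 1×8×7 ≡ 78 (mod 88)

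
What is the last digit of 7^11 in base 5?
Using Fermat: 7^{4} ≡ 1 (mod 5). 11 ≡ 3 (mod 4). So 7^{11} ≡ 7^{3} ≡ 3 (mod 5)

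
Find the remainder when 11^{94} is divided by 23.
By Fermat: 11^{22} ≡ 1 mod 23. 94 = 4×22 + 6. So 11^{94} ≡ 11^{6} ≡ 9 mod 23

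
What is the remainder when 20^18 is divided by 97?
By repeated squaring mod 97: 20^{1}≡20, 20^{2}≡12, 20^{4}≡47, 20^{8}≡75, 20^{16}≡96. Then 20^{18} = 20^{16+2} ≡ 96 × 12 ≡ 85 mod 97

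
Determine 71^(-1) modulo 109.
Since 109 is prime, by Fermat 71^(-1) ≡ 71^{107} ≡ 43 mod 109. Verify: 71 × 43 = 3053 ≡ 1 mod 109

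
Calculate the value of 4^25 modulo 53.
By repeated squaring (mod 53): 4^{1}≡4, 4^{2}≡16, 4^{4}≡44, 4^{8}≡28, 4^{16}≡42. Then 4^{25} = 4^{16+8+1} ≡ 42 × 28 × 4 ≡ 40 (mod 53)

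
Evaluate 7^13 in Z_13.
Using Fermat: 7^{12} ≡ 1 mod 13. 13 ≡ 1 mod 12. So 7^{13} ≡ 7^{1} ≡ 7 mod 13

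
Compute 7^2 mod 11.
7^{2} = 49 ≡ 5 mod 11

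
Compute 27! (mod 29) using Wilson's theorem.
(28)! = (27)! × (28) ≡ -1 (mod 29). So (27)! ≡ -1 × (28)^(-1) ≡ (-1)×(-1) = 1 (mod 29)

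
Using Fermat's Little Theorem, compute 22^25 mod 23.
By Fermat: 22^{22} ≡ 1 mod 23. So 22^{25} = 22^{22} · 22^{3} ≡ 22^{3} ≡ 22 mod 23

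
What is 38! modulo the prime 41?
(40)! = (38)! × (39) × (40) ≡ -1 mod 41. So (38)! ≡ -1 × [(40)(39)]^(-1) ≡ 20 mod 41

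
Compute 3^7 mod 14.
By repeated squaring (mod 14): 3^{1}≡3, 3^{2}≡9, 3^{4}≡11. Then 3^{7} = 3^{4+2+1} ≡ 11 × 9 × 3 ≡ 3 (mod 14)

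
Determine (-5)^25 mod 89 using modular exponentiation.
By repeated squaring mod 89: (-5)^{1}≡84, (-5)^{2}≡25, (-5)^{4}≡2, (-5)^{8}≡4, (-5)^{16}≡16. Then (-5)^{25} = (-5)^{16+8+1} ≡ 16 × 4 × 84 ≡ 36 mod 89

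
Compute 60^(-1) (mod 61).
Since 61 is prime, by Fermat 60^(-1) ≡ 60^{59} ≡ 60 (mod 61). Verify: 60 × 60 = 3600 ≡ 1 (mod 61)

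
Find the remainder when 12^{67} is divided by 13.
By Fermat: 12^{12} ≡ 1 mod 13. 67 = 5×12 + 7. So 12^{67} ≡ 12^{7} ≡ 12 mod 13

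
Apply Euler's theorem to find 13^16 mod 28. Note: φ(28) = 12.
By Euler: 13^{12} ≡ 1 mod 28 since gcd(13, 28) = 1. 16 = 1×12 + 4. So 13^{16} ≡ 13^{4} ≡ 1 mod 28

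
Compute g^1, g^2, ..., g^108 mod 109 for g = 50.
50^1, 50^2, ..., 50^{108} mod 109: [50, 102, 86, 49, 52, 93, 72, 3, 41, 88, 40, 38, 47, 61, 107, 9, 14, 46, 11, 5, 32, 74, 103, 27, 42, 29, 33, 15, 96, 4, 91, 81, 17, 87, 99, 45, 70, 12, 55, 25, 51, 43, 79, 26, 101, 36, 56, 75, 44, 20, 19, 78, 85, 108, 59, 7, 23, 60, 57, 16, 37, 106, 68, 21, 69, 71, 62, 48, 2, 100, 95, 63, 98, 104, 77, 35, 6, 82, 67, 80, 76, 94, 13, 105, 18, 28, 92, 22, 10, 64, 39, 97, 54, 84, 58, 66, 30, 83, 8, 73, 53, 34, 65, 89, 90, 31, 24, 1]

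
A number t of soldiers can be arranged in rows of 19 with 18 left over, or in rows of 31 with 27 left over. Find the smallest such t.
M = 19 × 31 = 589. M₁ = 31, y₁ ≡ 8 (mod 19). M₂ = 19, y₂ ≡ 18 (mod 31). t = 18×31×8 + 27×19×18 ≡ 151 (mod 589)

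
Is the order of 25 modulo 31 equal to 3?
Powers of 25 mod 31: 25^1≡25, 25^2≡5, 25^3≡1. First k with 25^k≡1 is k=3. Yes, ord_31(25) = 3.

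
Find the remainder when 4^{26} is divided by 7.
By Fermat: 4^{6} ≡ 1 mod 7. 26 = 4×6 + 2. So 4^{26} ≡ 4^{2} ≡ 2 mod 7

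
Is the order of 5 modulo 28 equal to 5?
Powers of 5 mod 28: 5^1≡5, 5^2≡25, 5^3≡13, 5^4≡9, 5^5≡17, 5^6≡1. 5^5≡17≢1, so ord ≠ 5. No, the actual order is 6.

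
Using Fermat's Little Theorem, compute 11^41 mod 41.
By Fermat: 11^{40} ≡ 1 (mod 41). So 11^{41} = 11^{40} · 11^{1} ≡ 11^{1} ≡ 11 (mod 41)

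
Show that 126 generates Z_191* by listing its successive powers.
126^1, 126^2, ..., 126^{190} mod 191: [126, 23, 33, 147, 186, 134, 76, 26, 29, 25, 94, 2, 61, 46, 66, 103, 181, 77, 152, 52, 58, 50, 188, 4, 122, 92, 132, 15, 171, 154, 113, 104, 116, 100, 185, 8, 53, 184, 73, 30, 151, 117, 35, 17, 41, 9, 179, 16, 106, 177, 146, 60, 111, 43, 70, 34, 82, 18, 167, 32, 21, 163, 101, 120, 31, 86, 140, 68, 164, 36, 143, 64, 42, 135, 11, 49, 62, 172, 89, 136, 137, 72, 95, 128, 84, 79, 22, 98, 124, 153, 178, 81, 83, 144, 190, 65, 168, 158, 44, 5, 57, 115, 165, 162, 166, 97, 189, 130, 145, 125, 88, 10, 114, 39, 139, 133, 141, 3, 187, 69, 99, 59, 176, 20, 37, 78, 87, 75, 91, 6, 183, 138, 7, 118, 161, 40, 74, 156, 174, 150, 182, 12, 175, 85, 14, 45, 131, 80, 148, 121, 157, 109, 173, 24, 159, 170, 28, 90, 71, 160, 105, 51, 123, 27, 155, 48, 127, 149, 56, 180, 142, 129, 19, 102, 55, 54, 119, 96, 63, 107, 112, 169, 93, 67, 38, 13, 110, 108, 47, 1]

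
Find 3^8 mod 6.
By repeated squaring mod 6: 3^{1}≡3, 3^{2}≡3, 3^{4}≡3, 3^{8}≡3. So 3^{8} ≡ 3 mod 6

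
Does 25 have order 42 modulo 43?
25^{21} ≡ 1 mod 43 and 21 < 42, so ord_43(25) = 21 ≠ 42 and 25 is not a primitive root.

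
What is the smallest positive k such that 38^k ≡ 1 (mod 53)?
Powers of 38 mod 53: 38^1≡38, 38^2≡13, 38^3≡17, 38^4≡10, 38^5≡9, 38^6≡24, 38^7≡11, 38^8≡47, 38^9≡37, 38^10≡28, 38^11≡4, 38^12≡46, 38^13≡52, 38^14≡15, 38^15≡40, 38^16≡36, 38^17≡43, 38^18≡44, 38^19≡29, 38^20≡42, 38^21≡6, 38^22≡16, 38^23≡25, 38^24≡49, 38^25≡7, 38^26≡1. Order = 26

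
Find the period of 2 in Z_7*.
Powers of 2 mod 7: 2^1≡2, 2^2≡4, 2^3≡1. So the order of 2 is 3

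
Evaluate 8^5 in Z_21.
By repeated squaring mod 21: 8^{1}≡8, 8^{2}≡1, 8^{4}≡1. Then 8^{5} = 8^{4+1} ≡ 1 × 8 ≡ 8 mod 21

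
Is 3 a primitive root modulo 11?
3^{5} ≡ 1 (mod 11) and 5 < 10, so ord_11(3) = 5 ≠ 10 and 3 is not a primitive root.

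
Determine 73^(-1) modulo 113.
Since 113 is prime, by Fermat 73^(-1) ≡ 73^{111} ≡ 48 (mod 113). Verify: 73 × 48 = 3504 ≡ 1 (mod 113)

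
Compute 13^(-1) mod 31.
Since 31 is prime, by Fermat 13^(-1) ≡ 13^{29} ≡ 12 mod 31. Verify: 13 × 12 = 156 ≡ 1 mod 31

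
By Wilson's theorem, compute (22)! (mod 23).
By Wilson's theorem, (22)! ≡ -1 ≡ 22 (mod 23)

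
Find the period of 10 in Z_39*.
Powers of 10 mod 39: 10^1≡10, 10^2≡22, 10^3≡25, 10^4≡16, 10^5≡4, 10^6≡1. Order = 6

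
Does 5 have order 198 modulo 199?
5^{33} ≡ 1 mod 199 and 33 < 198, so ord_199(5) = 33 ≠ 198 and 5 is not a primitive root.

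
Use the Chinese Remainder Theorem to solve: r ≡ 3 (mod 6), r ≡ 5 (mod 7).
M = 6 × 7 = 42. M₁ = 7, y₁ ≡ 1 (mod 6). M₂ = 6, y₂ ≡ 6 (mod 7). r = 3×7×1 + 5×6×6 ≡ 33 (mod 42)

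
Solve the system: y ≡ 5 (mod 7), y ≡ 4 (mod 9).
M = 7 × 9 = 63. M₁ = 9, y₁ ≡ 4 (mod 7). M₂ = 7, y₂ ≡ 4 (mod 9). y = 5×9×4 + 4×7×4 ≡ 40 (mod 63)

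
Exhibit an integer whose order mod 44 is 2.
21 has order 2 mod 44 since 21^{2} ≡ 1 mod 44 and no smaller power works.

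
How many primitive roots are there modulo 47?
Number of primitive roots mod 47 = φ(p-1) = φ(46) = 22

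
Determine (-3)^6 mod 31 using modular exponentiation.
By repeated squaring mod 31: (-3)^{1}≡28, (-3)^{2}≡9, (-3)^{4}≡19. Then (-3)^{6} = (-3)^{4+2} ≡ 19 × 9 ≡ 16 mod 31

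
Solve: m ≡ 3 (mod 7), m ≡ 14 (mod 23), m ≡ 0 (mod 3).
M = 7 × 23 × 3 = 483. M₁ = 69, y₁ ≡ 6 (mod 7). M₂ = 21, y₂ ≡ 11 (mod 23). M₃ = 161, y₃ ≡ 2 (mod 3). m = 3×69×6 + 14×21×11 + 0×161×2 ≡ 129 (mod 483)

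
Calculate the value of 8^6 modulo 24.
By repeated squaring (mod 24): 8^{1}≡8, 8^{2}≡16, 8^{4}≡16. Then 8^{6} = 8^{4+2} ≡ 16 × 16 ≡ 16 (mod 24)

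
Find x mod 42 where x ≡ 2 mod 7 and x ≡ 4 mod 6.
M = 7 × 6 = 42. M₁ = 6, y₁ ≡ 6 mod 7. M₂ = 7, y₂ ≡ 1 mod 6. x = 2×6×6 + 4×7×1 ≡ 16 mod 42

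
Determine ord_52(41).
Powers of 41 mod 52: 41^1≡41, 41^2≡17, 41^3≡21, 41^4≡29, 41^5≡45, 41^6≡25, 41^7≡37, 41^8≡9, 41^9≡5, 41^10≡49, 41^11≡33, 41^12≡1. ord_52(41) = 12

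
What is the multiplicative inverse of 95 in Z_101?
Since 101 is prime, by Fermat 95^(-1) ≡ 95^{99} ≡ 84 (mod 101). Verify: 95 × 84 = 7980 ≡ 1 (mod 101)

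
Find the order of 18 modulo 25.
Powers of 18 mod 25: 18^1≡18, 18^2≡24, 18^3≡7, 18^4≡1. Order = 4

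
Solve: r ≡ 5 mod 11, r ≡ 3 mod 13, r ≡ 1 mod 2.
M = 11 × 13 × 2 = 286. M₁ = 26, y₁ ≡ 3 mod 11. M₂ = 22, y₂ ≡ 3 mod 13. M₃ = 143, y₃ ≡ 1 mod 2. r = 5×26×3 + 3×22×3 + 1×143×1 ≡ 159 mod 286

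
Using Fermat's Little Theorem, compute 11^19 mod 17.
By Fermat: 11^{16} ≡ 1 (mod 17). So 11^{19} = 11^{16} · 11^{3} ≡ 11^{3} ≡ 5 (mod 17)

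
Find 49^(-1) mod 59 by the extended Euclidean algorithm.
Extended GCD: 49(-6) + 59(5) = 1. So 49^(-1) ≡ -6 ≡ 53 mod 59. Verify: 49 × 53 = 2597 ≡ 1 mod 59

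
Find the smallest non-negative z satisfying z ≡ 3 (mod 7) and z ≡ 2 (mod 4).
M = 7 × 4 = 28. M₁ = 4, y₁ ≡ 2 (mod 7). M₂ = 7, y₂ ≡ 3 (mod 4). z = 3×4×2 + 2×7×3 ≡ 10 (mod 28)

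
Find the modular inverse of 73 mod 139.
Since 139 is prime, by Fermat 73^(-1) ≡ 73^{137} ≡ 40 (mod 139). Verify: 73 × 40 = 2920 ≡ 1 (mod 139)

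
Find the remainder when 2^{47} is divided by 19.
By Fermat: 2^{18} ≡ 1 (mod 19). 47 = 2×18 + 11. So 2^{47} ≡ 2^{11} ≡ 15 (mod 19)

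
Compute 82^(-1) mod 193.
Since 193 is prime, by Fermat 82^(-1) ≡ 82^{191} ≡ 153 mod 193. Verify: 82 × 153 = 12546 ≡ 1 mod 193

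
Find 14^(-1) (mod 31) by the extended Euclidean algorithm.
Extended GCD: 14(-11) + 31(5) = 1. So 14^(-1) ≡ -11 ≡ 20 (mod 31). Verify: 14 × 20 = 280 ≡ 1 (mod 31)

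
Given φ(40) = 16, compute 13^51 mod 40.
By Euler: 13^{16} ≡ 1 mod 40 since gcd(13, 40) = 1. 51 = 3×16 + 3. So 13^{51} ≡ 13^{3} ≡ 37 mod 40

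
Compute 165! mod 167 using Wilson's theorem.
(166)! = (165)! × (166) ≡ -1 mod 167. So (165)! ≡ -1 × (166)^(-1) ≡ (-1)×(-1) = 1 mod 167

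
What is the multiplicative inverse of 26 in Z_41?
Since 41 is prime, by Fermat 26^(-1) ≡ 26^{39} ≡ 30 mod 41. Verify: 26 × 30 = 780 ≡ 1 mod 41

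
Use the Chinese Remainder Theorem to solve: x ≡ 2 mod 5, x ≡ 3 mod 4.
M = 5 × 4 = 20. M₁ = 4, y₁ ≡ 4 mod 5. M₂ = 5, y₂ ≡ 1 mod 4. x = 2×4×4 + 3×5×1 ≡ 7 mod 20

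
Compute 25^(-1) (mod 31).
Since 31 is prime, by Fermat 25^(-1) ≡ 25^{29} ≡ 5 (mod 31). Verify: 25 × 5 = 125 ≡ 1 (mod 31)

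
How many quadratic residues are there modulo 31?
Exactly half the non-zero residues mod a prime are QRs: (31-1)/2 = 15.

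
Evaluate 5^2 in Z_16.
5^{2} = 25 ≡ 9 (mod 16)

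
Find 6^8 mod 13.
By repeated squaring mod 13: 6^{1}≡6, 6^{2}≡10, 6^{4}≡9, 6^{8}≡3. So 6^{8} ≡ 3 mod 13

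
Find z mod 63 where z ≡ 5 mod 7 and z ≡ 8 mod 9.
M = 7 × 9 = 63. M₁ = 9, y₁ ≡ 4 mod 7. M₂ = 7, y₂ ≡ 4 mod 9. z = 5×9×4 + 8×7×4 ≡ 26 mod 63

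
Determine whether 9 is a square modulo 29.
By Euler's criterion: 9^{14} ≡ 1 mod 29. Since this equals 1, 9 is a QR.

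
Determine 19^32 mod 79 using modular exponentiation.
By repeated squaring mod 79: 19^{1}≡19, 19^{2}≡45, 19^{4}≡50, 19^{8}≡51, 19^{16}≡73, 19^{32}≡36. So 19^{32} ≡ 36 mod 79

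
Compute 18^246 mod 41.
Using Fermat: 18^{40} ≡ 1 (mod 41). 246 ≡ 6 (mod 40). So 18^{246} ≡ 18^{6} ≡ 18 (mod 41)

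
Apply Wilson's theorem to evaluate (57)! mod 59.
(58)! = (57)! × (58) ≡ -1 (mod 59). So (57)! ≡ -1 × (58)^(-1) ≡ (-1)×(-1) = 1 (mod 59)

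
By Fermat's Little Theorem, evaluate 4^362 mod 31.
By Fermat: 4^{30} ≡ 1 mod 31. 362 ≡ 2 mod 30. So 4^{362} ≡ 4^{2} ≡ 16 mod 31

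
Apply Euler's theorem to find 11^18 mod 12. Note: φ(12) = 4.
By Euler: 11^{4} ≡ 1 mod 12 since gcd(11, 12) = 1. 18 = 4×4 + 2. So 11^{18} ≡ 11^{2} ≡ 1 mod 12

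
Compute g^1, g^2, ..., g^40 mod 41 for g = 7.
7^1, 7^2, ..., 7^{40} mod 41: [7, 8, 15, 23, 38, 20, 17, 37, 13, 9, 22, 31, 12, 2, 14, 16, 30, 5, 35, 40, 34, 33, 26, 18, 3, 21, 24, 4, 28, 32, 19, 10, 29, 39, 27, 25, 11, 36, 6, 1]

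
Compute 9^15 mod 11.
Using Fermat: 9^{10} ≡ 1 (mod 11). 15 ≡ 5 (mod 10). So 9^{15} ≡ 9^{5} ≡ 1 (mod 11)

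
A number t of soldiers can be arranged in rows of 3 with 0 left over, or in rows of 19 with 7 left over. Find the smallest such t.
M = 3 × 19 = 57. M₁ = 19, y₁ ≡ 1 mod 3. M₂ = 3, y₂ ≡ 13 mod 19. t = 0×19×1 + 7×3×13 ≡ 45 mod 57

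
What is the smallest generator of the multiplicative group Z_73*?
g = 5. Powers: [5, 25, 52, 41, 59, 3, ...] generates all 72 non-zero residues.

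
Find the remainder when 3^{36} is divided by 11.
By Fermat: 3^{10} ≡ 1 (mod 11). 36 = 3×10 + 6. So 3^{36} ≡ 3^{6} ≡ 3 (mod 11)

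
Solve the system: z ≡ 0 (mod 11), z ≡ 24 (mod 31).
M = 11 × 31 = 341. M₁ = 31, y₁ ≡ 5 (mod 11). M₂ = 11, y₂ ≡ 17 (mod 31). z = 0×31×5 + 24×11×17 ≡ 55 (mod 341)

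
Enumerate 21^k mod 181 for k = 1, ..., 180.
21^1, 21^2, ..., 21^{180} mod 181: [21, 79, 30, 87, 17, 176, 76, 148, 31, 108, 96, 25, 163, 165, 26, 3, 63, 56, 90, 80, 51, 166, 47, 82, 93, 143, 107, 75, 127, 133, 78, 9, 8, 168, 89, 59, 153, 136, 141, 65, 98, 67, 140, 44, 19, 37, 53, 27, 24, 142, 86, 177, 97, 46, 61, 14, 113, 20, 58, 132, 57, 111, 159, 81, 72, 64, 77, 169, 110, 138, 2, 42, 158, 60, 174, 34, 171, 152, 115, 62, 35, 11, 50, 145, 149, 52, 6, 126, 112, 180, 160, 102, 151, 94, 164, 5, 105, 33, 150, 73, 85, 156, 18, 16, 155, 178, 118, 125, 91, 101, 130, 15, 134, 99, 88, 38, 74, 106, 54, 48, 103, 172, 173, 13, 92, 122, 28, 45, 40, 116, 83, 114, 41, 137, 162, 144, 128, 154, 157, 39, 95, 4, 84, 135, 120, 167, 68, 161, 123, 49, 124, 70, 22, 100, 109, 117, 104, 12, 71, 43, 179, 139, 23, 121, 7, 147, 10, 29, 66, 119, 146, 170, 131, 36, 32, 129, 175, 55, 69, 1]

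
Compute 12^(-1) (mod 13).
Since 13 is prime, by Fermat 12^(-1) ≡ 12^{11} ≡ 12 (mod 13). Verify: 12 × 12 = 144 ≡ 1 (mod 13)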